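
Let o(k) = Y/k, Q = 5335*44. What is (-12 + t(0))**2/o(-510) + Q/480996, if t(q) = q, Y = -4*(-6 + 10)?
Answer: 552001595/120249 ≈ 4590.5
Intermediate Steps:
Y = -16 (Y = -4*4 = -16)
Q = 234740
o(k) = -16/k
(-12 + t(0))**2/o(-510) + Q/480996 = (-12 + 0)**2/((-16/(-510))) + 234740/480996 = (-12)**2/((-16*(-1/510))) + 234740*(1/480996) = 144/(8/255) + 58685/120249 = 144*(255/8) + 58685/120249 = 4590 + 58685/120249 = 552001595/120249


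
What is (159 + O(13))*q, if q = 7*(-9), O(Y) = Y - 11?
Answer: -10143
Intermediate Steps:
O(Y) = -11 + Y
q = -63
(159 + O(13))*q = (159 + (-11 + 13))*(-63) = (159 + 2)*(-63) = 161*(-63) = -10143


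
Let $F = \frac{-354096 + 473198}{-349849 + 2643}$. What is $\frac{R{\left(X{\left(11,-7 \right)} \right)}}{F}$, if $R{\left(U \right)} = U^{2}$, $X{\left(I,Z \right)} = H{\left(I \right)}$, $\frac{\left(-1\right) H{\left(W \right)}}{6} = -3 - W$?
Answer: $- \frac{1224942768}{59551} \approx -20570.0$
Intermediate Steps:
$H{\left(W \right)} = 18 + 6 W$ ($H{\left(W \right)} = - 6 \left(-3 - W\right) = 18 + 6 W$)
$X{\left(I,Z \right)} = 18 + 6 I$
$F = - \frac{59551}{173603}$ ($F = \frac{119102}{-347206} = 119102 \left(- \frac{1}{347206}\right) = - \frac{59551}{173603} \approx -0.34303$)
$\frac{R{\left(X{\left(11,-7 \right)} \right)}}{F} = \frac{\left(18 + 6 \cdot 11\right)^{2}}{- \frac{59551}{173603}} = \left(18 + 66\right)^{2} \left(- \frac{173603}{59551}\right) = 84^{2} \left(- \frac{173603}{59551}\right) = 7056 \left(- \frac{173603}{59551}\right) = - \frac{1224942768}{59551}$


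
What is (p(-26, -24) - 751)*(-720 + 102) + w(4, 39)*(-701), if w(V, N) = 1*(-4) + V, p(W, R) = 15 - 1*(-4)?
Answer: 452376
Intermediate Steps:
p(W, R) = 19 (p(W, R) = 15 + 4 = 19)
w(V, N) = -4 + V
(p(-26, -24) - 751)*(-720 + 102) + w(4, 39)*(-701) = (19 - 751)*(-720 + 102) + (-4 + 4)*(-701) = -732*(-618) + 0*(-701) = 452376 + 0 = 452376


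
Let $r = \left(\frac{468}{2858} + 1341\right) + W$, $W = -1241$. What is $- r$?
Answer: $- \frac{143134}{1429} \approx -100.16$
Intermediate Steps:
$r = \frac{143134}{1429}$ ($r = \left(\frac{468}{2858} + 1341\right) - 1241 = \left(468 \cdot \frac{1}{2858} + 1341\right) - 1241 = \left(\frac{234}{1429} + 1341\right) - 1241 = \frac{1916523}{1429} - 1241 = \frac{143134}{1429} \approx 100.16$)
$- r = \left(-1\right) \frac{143134}{1429} = - \frac{143134}{1429}$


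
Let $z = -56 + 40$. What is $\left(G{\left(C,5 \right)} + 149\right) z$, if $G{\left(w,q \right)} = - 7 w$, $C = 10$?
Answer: $-1264$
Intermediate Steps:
$z = -16$
$\left(G{\left(C,5 \right)} + 149\right) z = \left(\left(-7\right) 10 + 149\right) \left(-16\right) = \left(-70 + 149\right) \left(-16\right) = 79 \left(-16\right) = -1264$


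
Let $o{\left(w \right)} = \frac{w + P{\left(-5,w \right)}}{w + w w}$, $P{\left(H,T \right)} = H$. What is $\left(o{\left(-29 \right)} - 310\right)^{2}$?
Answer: $\frac{15845019129}{164836} \approx 96126.0$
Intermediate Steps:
$o{\left(w \right)} = \frac{-5 + w}{w + w^{2}}$ ($o{\left(w \right)} = \frac{w - 5}{w + w w} = \frac{-5 + w}{w + w^{2}}$)
$\left(o{\left(-29 \right)} - 310\right)^{2} = \left(\frac{-5 - 29}{\left(-29\right) \left(1 - 29\right)} - 310\right)^{2} = \left(\left(- \frac{1}{29}\right) \frac{1}{-28} \left(-34\right) - 310\right)^{2} = \left(\left(- \frac{1}{29}\right) \left(- \frac{1}{28}\right) \left(-34\right) - 310\right)^{2} = \left(- \frac{17}{406} - 310\right)^{2} = \left(- \frac{125877}{406}\right)^{2} = \frac{15845019129}{164836}$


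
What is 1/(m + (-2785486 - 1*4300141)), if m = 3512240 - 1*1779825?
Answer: -1/5353212 ≈ -1.8680e-7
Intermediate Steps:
m = 1732415 (m = 3512240 - 1779825 = 1732415)
1/(m + (-2785486 - 1*4300141)) = 1/(1732415 + (-2785486 - 1*4300141)) = 1/(1732415 + (-2785486 - 4300141)) = 1/(1732415 - 7085627) = 1/(-5353212) = -1/5353212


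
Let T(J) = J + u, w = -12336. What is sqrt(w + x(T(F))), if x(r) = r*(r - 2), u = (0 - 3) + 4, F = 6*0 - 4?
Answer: 111*I ≈ 111.0*I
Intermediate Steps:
F = -4 (F = 0 - 4 = -4)
u = 1 (u = -3 + 4 = 1)
T(J) = 1 + J (T(J) = J + 1 = 1 + J)
x(r) = r*(-2 + r)
sqrt(w + x(T(F))) = sqrt(-12336 + (1 - 4)*(-2 + (1 - 4))) = sqrt(-12336 - 3*(-2 - 3)) = sqrt(-12336 - 3*(-5)) = sqrt(-12336 + 15) = sqrt(-12321) = 111*I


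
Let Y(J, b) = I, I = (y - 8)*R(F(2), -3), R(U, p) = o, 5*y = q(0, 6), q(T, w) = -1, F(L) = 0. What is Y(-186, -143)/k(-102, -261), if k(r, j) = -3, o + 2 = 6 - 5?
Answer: -41/15 ≈ -2.7333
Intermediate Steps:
y = -1/5 (y = (1/5)*(-1) = -1/5 ≈ -0.20000)
o = -1 (o = -2 + (6 - 5) = -2 + 1 = -1)
R(U, p) = -1
I = 41/5 (I = (-1/5 - 8)*(-1) = -41/5*(-1) = 41/5 ≈ 8.2000)
Y(J, b) = 41/5
Y(-186, -143)/k(-102, -261) = (41/5)/(-3) = (41/5)*(-1/3) = -41/15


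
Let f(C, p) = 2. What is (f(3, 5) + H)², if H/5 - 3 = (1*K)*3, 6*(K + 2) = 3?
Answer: 121/4 ≈ 30.250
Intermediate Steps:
K = -3/2 (K = -2 + (⅙)*3 = -2 + ½ = -3/2 ≈ -1.5000)
H = -15/2 (H = 15 + 5*((1*(-3/2))*3) = 15 + 5*(-3/2*3) = 15 + 5*(-9/2) = 15 - 45/2 = -15/2 ≈ -7.5000)
(f(3, 5) + H)² = (2 - 15/2)² = (-11/2)² = 121/4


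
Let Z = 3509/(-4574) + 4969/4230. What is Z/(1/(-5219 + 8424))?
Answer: 1263593044/967401 ≈ 1306.2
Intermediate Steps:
Z = 1971284/4837005 (Z = 3509*(-1/4574) + 4969*(1/4230) = -3509/4574 + 4969/4230 = 1971284/4837005 ≈ 0.40754)
Z/(1/(-5219 + 8424)) = 1971284/(4837005*(1/(-5219 + 8424))) = 1971284/(4837005*(1/3205)) = (1971284/4837005)*3205 = 1263593044/967401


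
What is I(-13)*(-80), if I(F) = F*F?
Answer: -13520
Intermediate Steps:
I(F) = F**2
I(-13)*(-80) = (-13)**2*(-80) = 169*(-80) = -13520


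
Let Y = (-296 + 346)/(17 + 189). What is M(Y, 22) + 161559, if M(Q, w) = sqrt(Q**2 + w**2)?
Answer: 161559 + sqrt(5135381)/103 ≈ 1.6158e+5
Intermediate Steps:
Y = 25/103 (Y = 50/206 = 50*(1/206) = 25/103 ≈ 0.24272)
M(Y, 22) + 161559 = sqrt((25/103)**2 + 22**2) + 161559 = sqrt(625/10609 + 484) + 161559 = sqrt(5135381/10609) + 161559 = sqrt(5135381)/103 + 161559 = 161559 + sqrt(5135381)/103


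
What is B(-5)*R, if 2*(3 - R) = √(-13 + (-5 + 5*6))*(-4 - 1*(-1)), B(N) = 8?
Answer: 24 + 24*√3 ≈ 65.569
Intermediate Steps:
R = 3 + 3*√3 (R = 3 - √(-13 + (-5 + 5*6))*(-4 - 1*(-1))/2 = 3 - √(-13 + (-5 + 30))*(-4 + 1)/2 = 3 - √(-13 + 25)*(-3)/2 = 3 - √12*(-3)/2 = 3 - 2*√3*(-3)/2 = 3 - (-3)*√3 = 3 + 3*√3 ≈ 8.1962)
B(-5)*R = 8*(3 + 3*√3) = 24 + 24*√3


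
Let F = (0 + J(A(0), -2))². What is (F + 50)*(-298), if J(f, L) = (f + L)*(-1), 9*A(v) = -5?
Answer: -1364542/81 ≈ -16846.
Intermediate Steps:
A(v) = -5/9 (A(v) = (⅑)*(-5) = -5/9)
J(f, L) = -L - f (J(f, L) = (L + f)*(-1) = -L - f)
F = 529/81 (F = (0 + (-1*(-2) - 1*(-5/9)))² = (0 + (2 + 5/9))² = (0 + 23/9)² = (23/9)² = 529/81 ≈ 6.5309)
(F + 50)*(-298) = (529/81 + 50)*(-298) = (4579/81)*(-298) = -1364542/81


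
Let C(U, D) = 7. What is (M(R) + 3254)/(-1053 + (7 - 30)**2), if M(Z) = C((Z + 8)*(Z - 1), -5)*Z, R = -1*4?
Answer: -1613/262 ≈ -6.1565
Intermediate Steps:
R = -4
M(Z) = 7*Z
(M(R) + 3254)/(-1053 + (7 - 30)**2) = (7*(-4) + 3254)/(-1053 + (7 - 30)**2) = (-28 + 3254)/(-1053 + (-23)**2) = 3226/(-1053 + 529) = 3226/(-524) = 3226*(-1/524) = -1613/262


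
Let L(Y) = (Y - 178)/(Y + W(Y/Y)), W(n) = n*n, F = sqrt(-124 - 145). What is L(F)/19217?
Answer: 91/5188590 + 179*I*sqrt(269)/5188590 ≈ 1.7538e-5 + 0.00056582*I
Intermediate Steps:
F = I*sqrt(269) (F = sqrt(-269) = I*sqrt(269) ≈ 16.401*I)
W(n) = n**2
L(Y) = (-178 + Y)/(1 + Y) (L(Y) = (Y - 178)/(Y + (Y/Y)**2) = (-178 + Y)/(Y + 1**2) = (-178 + Y)/(Y + 1) = (-178 + Y)/(1 + Y))
L(F)/19217 = ((-178 + I*sqrt(269))/(1 + I*sqrt(269)))/19217 = ((-178 + I*sqrt(269))/(1 + I*sqrt(269)))*(1/19217) = (-178 + I*sqrt(269))/(19217*(1 + I*sqrt(269)))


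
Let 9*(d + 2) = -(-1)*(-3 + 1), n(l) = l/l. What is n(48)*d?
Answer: -20/9 ≈ -2.2222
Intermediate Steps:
n(l) = 1
d = -20/9 (d = -2 + (-(-1)*(-3 + 1))/9 = -2 + (-(-1)*(-2))/9 = -2 + (-1*2)/9 = -2 + (⅑)*(-2) = -2 - 2/9 = -20/9 ≈ -2.2222)
n(48)*d = 1*(-20/9) = -20/9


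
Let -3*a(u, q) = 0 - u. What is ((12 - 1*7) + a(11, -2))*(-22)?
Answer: -572/3 ≈ -190.67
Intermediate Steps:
a(u, q) = u/3 (a(u, q) = -(0 - u)/3 = -(-1)*u/3 = u/3)
((12 - 1*7) + a(11, -2))*(-22) = ((12 - 1*7) + (⅓)*11)*(-22) = ((12 - 7) + 11/3)*(-22) = (5 + 11/3)*(-22) = (26/3)*(-22) = -572/3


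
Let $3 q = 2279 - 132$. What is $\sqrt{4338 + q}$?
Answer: $\frac{\sqrt{45483}}{3} \approx 71.089$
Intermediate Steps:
$q = \frac{2147}{3}$ ($q = \frac{2279 - 132}{3} = \frac{1}{3} \cdot 2147 = \frac{2147}{3} \approx 715.67$)
$\sqrt{4338 + q} = \sqrt{4338 + \frac{2147}{3}} = \sqrt{\frac{15161}{3}} = \frac{\sqrt{45483}}{3}$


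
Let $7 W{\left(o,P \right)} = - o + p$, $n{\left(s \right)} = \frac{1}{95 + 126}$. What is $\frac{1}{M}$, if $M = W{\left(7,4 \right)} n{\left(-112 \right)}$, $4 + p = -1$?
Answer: $- \frac{1547}{12} \approx -128.92$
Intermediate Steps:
$p = -5$ ($p = -4 - 1 = -5$)
$n{\left(s \right)} = \frac{1}{221}$
$W{\left(o,P \right)} = - \frac{5}{7} - \frac{o}{7}$ ($W{\left(o,P \right)} = \frac{- o - 5}{7} = \frac{-5 - o}{7} = - \frac{5}{7} - \frac{o}{7}$)
$M = - \frac{12}{1547}$ ($M = \left(- \frac{5}{7} - 1\right) \frac{1}{221} = \left(- \frac{12}{7}\right) \frac{1}{221} = - \frac{12}{1547} \approx -0.0077569$)
$\frac{1}{M} = \frac{1}{- \frac{12}{1547}} = - \frac{1547}{12}$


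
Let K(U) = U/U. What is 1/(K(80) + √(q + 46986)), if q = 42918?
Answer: -1/89903 + 4*√5619/89903 ≈ 0.0033240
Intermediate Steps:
K(U) = 1
1/(K(80) + √(q + 46986)) = 1/(1 + √(42918 + 46986)) = 1/(1 + √89904) = 1/(1 + 4*√5619)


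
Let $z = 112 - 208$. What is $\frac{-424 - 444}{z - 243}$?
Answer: $\frac{868}{339} \approx 2.5605$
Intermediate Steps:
$z = -96$
$\frac{-424 - 444}{z - 243} = \frac{-424 - 444}{-96 - 243} = - \frac{868}{-339} = \left(-868\right) \left(- \frac{1}{339}\right) = \frac{868}{339}$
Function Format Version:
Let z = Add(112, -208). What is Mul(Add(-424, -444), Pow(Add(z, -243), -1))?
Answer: Rational(868, 339) ≈ 2.5605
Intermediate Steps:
z = -96
Mul(Add(-424, -444), Pow(Add(z, -243), -1)) = Mul(Add(-424, -444), Pow(Add(-96, -243), -1)) = Mul(-868, Pow(-339, -1)) = Mul(-868, Rational(-1, 339)) = Rational(868, 339)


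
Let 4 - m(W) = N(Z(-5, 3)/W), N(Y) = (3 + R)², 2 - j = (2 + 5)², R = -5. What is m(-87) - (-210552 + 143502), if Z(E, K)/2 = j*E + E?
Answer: 67050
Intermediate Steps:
j = -47 (j = 2 - (2 + 5)² = 2 - 1*7² = 2 - 1*49 = 2 - 49 = -47)
Z(E, K) = -92*E (Z(E, K) = 2*(-47*E + E) = 2*(-46*E) = -92*E)
N(Y) = 4 (N(Y) = (3 - 5)² = (-2)² = 4)
m(W) = 0 (m(W) = 4 - 1*4 = 4 - 4 = 0)
m(-87) - (-210552 + 143502) = 0 - (-210552 + 143502) = 0 - 1*(-67050) = 0 + 67050 = 67050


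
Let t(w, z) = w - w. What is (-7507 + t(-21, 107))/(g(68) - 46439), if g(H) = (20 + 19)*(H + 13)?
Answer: 7507/43280 ≈ 0.17345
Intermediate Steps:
t(w, z) = 0
g(H) = 507 + 39*H (g(H) = 39*(13 + H) = 507 + 39*H)
(-7507 + t(-21, 107))/(g(68) - 46439) = (-7507 + 0)/((507 + 39*68) - 46439) = -7507/((507 + 2652) - 46439) = -7507/(3159 - 46439) = -7507/(-43280) = -7507*(-1/43280) = 7507/43280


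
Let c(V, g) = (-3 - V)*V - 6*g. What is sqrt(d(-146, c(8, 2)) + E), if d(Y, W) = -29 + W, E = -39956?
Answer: I*sqrt(40085) ≈ 200.21*I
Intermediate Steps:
c(V, g) = -6*g + V*(-3 - V) (c(V, g) = V*(-3 - V) - 6*g = -6*g + V*(-3 - V))
sqrt(d(-146, c(8, 2)) + E) = sqrt((-29 + (-1*8**2 - 6*2 - 3*8)) - 39956) = sqrt((-29 + (-1*64 - 12 - 24)) - 39956) = sqrt((-29 + (-64 - 12 - 24)) - 39956) = sqrt((-29 - 100) - 39956) = sqrt(-129 - 39956) = sqrt(-40085) = I*sqrt(40085)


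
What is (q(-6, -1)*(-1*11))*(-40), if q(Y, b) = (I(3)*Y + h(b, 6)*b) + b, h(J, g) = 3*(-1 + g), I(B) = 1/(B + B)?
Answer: -7480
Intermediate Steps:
I(B) = 1/(2*B)
h(J, g) = -3 + 3*g
q(Y, b) = 16*b + Y/6 (q(Y, b) = (((½)/3)*Y + (-3 + 3*6)*b) + b = (((½)*(⅓))*Y + (-3 + 18)*b) + b = (Y/6 + 15*b) + b = (15*b + Y/6) + b = 16*b + Y/6)
(q(-6, -1)*(-1*11))*(-40) = ((16*(-1) + (⅙)*(-6))*(-1*11))*(-40) = ((-16 - 1)*(-11))*(-40) = -17*(-11)*(-40) = 187*(-40) = -7480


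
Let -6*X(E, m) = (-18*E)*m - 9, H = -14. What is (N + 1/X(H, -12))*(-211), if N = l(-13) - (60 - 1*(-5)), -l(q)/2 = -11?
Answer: 9172381/1011 ≈ 9072.6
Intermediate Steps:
l(q) = 22 (l(q) = -2*(-11) = 22)
X(E, m) = 3/2 + 3*E*m (X(E, m) = -((-18*E)*m - 9)/6 = -(-18*E*m - 9)/6 = -(-9 - 18*E*m)/6 = 3/2 + 3*E*m)
N = -43 (N = 22 - (60 - 1*(-5)) = 22 - (60 + 5) = 22 - 1*65 = 22 - 65 = -43)
(N + 1/X(H, -12))*(-211) = (-43 + 1/(3/2 + 3*(-14)*(-12)))*(-211) = (-43 + 1/(3/2 + 504))*(-211) = (-43 + 1/(1011/2))*(-211) = (-43 + 2/1011)*(-211) = -43471/1011*(-211) = 9172381/1011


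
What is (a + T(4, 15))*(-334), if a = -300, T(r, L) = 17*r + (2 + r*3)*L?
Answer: 7348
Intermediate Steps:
T(r, L) = 17*r + L*(2 + 3*r) (T(r, L) = 17*r + (2 + 3*r)*L = 17*r + L*(2 + 3*r))
(a + T(4, 15))*(-334) = (-300 + (2*15 + 17*4 + 3*15*4))*(-334) = (-300 + (30 + 68 + 180))*(-334) = (-300 + 278)*(-334) = -22*(-334) = 7348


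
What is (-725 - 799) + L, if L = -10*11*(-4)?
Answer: -1084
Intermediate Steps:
L = 440 (L = -110*(-4) = 440)
(-725 - 799) + L = (-725 - 799) + 440 = -1524 + 440 = -1084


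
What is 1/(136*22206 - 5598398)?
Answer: -1/2578382 ≈ -3.8784e-7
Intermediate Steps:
1/(136*22206 - 5598398) = 1/(3020016 - 5598398) = 1/(-2578382) = -1/2578382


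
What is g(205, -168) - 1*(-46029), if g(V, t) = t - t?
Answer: 46029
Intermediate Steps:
g(V, t) = 0
g(205, -168) - 1*(-46029) = 0 - 1*(-46029) = 0 + 46029 = 46029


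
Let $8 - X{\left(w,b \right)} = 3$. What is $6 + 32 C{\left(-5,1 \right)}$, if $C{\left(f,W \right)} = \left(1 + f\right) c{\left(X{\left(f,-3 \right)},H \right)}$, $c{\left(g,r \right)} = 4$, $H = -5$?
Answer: $-506$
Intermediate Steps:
$X{\left(w,b \right)} = 5$ ($X{\left(w,b \right)} = 8 - 3 = 5$)
$C{\left(f,W \right)} = 4 + 4 f$ ($C{\left(f,W \right)} = \left(1 + f\right) 4 = 4 + 4 f$)
$6 + 32 C{\left(-5,1 \right)} = 6 + 32 \left(4 + 4 \left(-5\right)\right) = 6 + 32 \left(4 - 20\right) = 6 + 32 \left(-16\right) = 6 - 512 = -506$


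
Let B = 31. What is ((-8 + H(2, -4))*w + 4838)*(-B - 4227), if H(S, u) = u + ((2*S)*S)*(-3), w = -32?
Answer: -25505420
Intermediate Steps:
H(S, u) = u - 6*S² (H(S, u) = u + (2*S²)*(-3) = u - 6*S²)
((-8 + H(2, -4))*w + 4838)*(-B - 4227) = ((-8 + (-4 - 6*2²))*(-32) + 4838)*(-1*31 - 4227) = ((-8 + (-4 - 6*4))*(-32) + 4838)*(-31 - 4227) = ((-8 + (-4 - 24))*(-32) + 4838)*(-4258) = ((-8 - 28)*(-32) + 4838)*(-4258) = (-36*(-32) + 4838)*(-4258) = (1152 + 4838)*(-4258) = 5990*(-4258) = -25505420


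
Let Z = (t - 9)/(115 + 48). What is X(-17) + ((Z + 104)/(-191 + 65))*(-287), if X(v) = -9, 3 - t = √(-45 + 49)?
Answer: 111383/489 ≈ 227.78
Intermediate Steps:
t = 1 (t = 3 - √(-45 + 49) = 3 - √4 = 3 - 1*2 = 3 - 2 = 1)
Z = -8/163 (Z = (1 - 9)/(115 + 48) = -8/163 ≈ -0.049080)
X(-17) + ((Z + 104)/(-191 + 65))*(-287) = -9 + ((-8/163 + 104)/(-191 + 65))*(-287) = -9 + ((16944/163)/(-126))*(-287) = -9 + ((16944/163)*(-1/126))*(-287) = -9 - 2824/3423*(-287) = -9 + 115784/489 = 111383/489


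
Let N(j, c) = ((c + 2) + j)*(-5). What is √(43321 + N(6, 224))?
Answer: √42161 ≈ 205.33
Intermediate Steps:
N(j, c) = -10 - 5*c - 5*j (N(j, c) = ((2 + c) + j)*(-5) = (2 + c + j)*(-5) = -10 - 5*c - 5*j)
√(43321 + N(6, 224)) = √(43321 + (-10 - 5*224 - 5*6)) = √(43321 + (-10 - 1120 - 30)) = √(43321 - 1160) = √42161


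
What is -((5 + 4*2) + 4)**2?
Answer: -289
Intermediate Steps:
-((5 + 4*2) + 4)**2 = -((5 + 8) + 4)**2 = -(13 + 4)**2 = -1*17**2 = -1*289 = -289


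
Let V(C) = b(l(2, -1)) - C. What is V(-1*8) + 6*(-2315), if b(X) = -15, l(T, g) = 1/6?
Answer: -13897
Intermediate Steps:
l(T, g) = 1/6
V(C) = -15 - C
V(-1*8) + 6*(-2315) = (-15 - (-1)*8) + 6*(-2315) = (-15 - 1*(-8)) - 13890 = (-15 + 8) - 13890 = -7 - 13890 = -13897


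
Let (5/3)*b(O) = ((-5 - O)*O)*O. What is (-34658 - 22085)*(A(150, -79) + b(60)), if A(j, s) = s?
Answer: 7971199897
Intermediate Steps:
b(O) = 3*O**2*(-5 - O)/5 (b(O) = 3*(((-5 - O)*O)*O)/5 = 3*((O*(-5 - O))*O)/5 = 3*(O**2*(-5 - O))/5 = 3*O**2*(-5 - O)/5)
(-34658 - 22085)*(A(150, -79) + b(60)) = (-34658 - 22085)*(-79 + (3/5)*60**2*(-5 - 1*60)) = -56743*(-79 + (3/5)*3600*(-5 - 60)) = -56743*(-79 + (3/5)*3600*(-65)) = -56743*(-79 - 140400) = -56743*(-140479) = 7971199897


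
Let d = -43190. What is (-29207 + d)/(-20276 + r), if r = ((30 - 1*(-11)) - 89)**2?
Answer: 72397/17972 ≈ 4.0283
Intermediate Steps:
r = 2304 (r = ((30 + 11) - 89)**2 = (41 - 89)**2 = (-48)**2 = 2304)
(-29207 + d)/(-20276 + r) = (-29207 - 43190)/(-20276 + 2304) = -72397/(-17972) = -72397*(-1/17972) = 72397/17972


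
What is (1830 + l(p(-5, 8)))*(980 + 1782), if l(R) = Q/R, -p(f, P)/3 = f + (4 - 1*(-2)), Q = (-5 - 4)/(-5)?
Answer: 25264014/5 ≈ 5.0528e+6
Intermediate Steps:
Q = 9/5 (Q = -9*(-⅕) = 9/5 ≈ 1.8000)
p(f, P) = -18 - 3*f (p(f, P) = -3*(f + (4 - 1*(-2))) = -3*(f + (4 + 2)) = -3*(f + 6) = -3*(6 + f) = -18 - 3*f)
l(R) = 9/(5*R)
(1830 + l(p(-5, 8)))*(980 + 1782) = (1830 + 9/(5*(-18 - 3*(-5))))*(980 + 1782) = (1830 + 9/(5*(-18 + 15)))*2762 = (1830 + (9/5)/(-3))*2762 = (1830 + (9/5)*(-⅓))*2762 = (1830 - ⅗)*2762 = (9147/5)*2762 = 25264014/5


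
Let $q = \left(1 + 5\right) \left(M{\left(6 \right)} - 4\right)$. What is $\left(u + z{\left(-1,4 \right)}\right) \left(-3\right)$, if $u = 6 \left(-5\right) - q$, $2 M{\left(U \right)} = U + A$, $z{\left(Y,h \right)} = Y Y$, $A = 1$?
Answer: $78$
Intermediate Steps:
$z{\left(Y,h \right)} = Y^{2}$
$M{\left(U \right)} = \frac{1}{2} + \frac{U}{2}$ ($M{\left(U \right)} = \frac{U + 1}{2} = \frac{1 + U}{2} = \frac{1}{2} + \frac{U}{2}$)
$q = -3$ ($q = \left(1 + 5\right) \left(\left(\frac{1}{2} + \frac{1}{2} \cdot 6\right) - 4\right) = 6 \left(\left(\frac{1}{2} + 3\right) - 4\right) = 6 \left(\frac{7}{2} - 4\right) = 6 \left(- \frac{1}{2}\right) = -3$)
$u = -27$ ($u = 6 \left(-5\right) - -3 = -30 + 3 = -27$)
$\left(u + z{\left(-1,4 \right)}\right) \left(-3\right) = \left(-27 + \left(-1\right)^{2}\right) \left(-3\right) = \left(-27 + 1\right) \left(-3\right) = \left(-26\right) \left(-3\right) = 78$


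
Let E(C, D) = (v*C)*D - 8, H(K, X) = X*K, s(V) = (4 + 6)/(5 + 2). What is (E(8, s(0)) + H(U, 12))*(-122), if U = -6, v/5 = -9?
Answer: 507520/7 ≈ 72503.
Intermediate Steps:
v = -45 (v = 5*(-9) = -45)
s(V) = 10/7
H(K, X) = K*X
E(C, D) = -8 - 45*C*D (E(C, D) = (-45*C)*D - 8 = -45*C*D - 8 = -8 - 45*C*D)
(E(8, s(0)) + H(U, 12))*(-122) = ((-8 - 45*8*10/7) - 6*12)*(-122) = ((-8 - 3600/7) - 72)*(-122) = (-3656/7 - 72)*(-122) = -4160/7*(-122) = 507520/7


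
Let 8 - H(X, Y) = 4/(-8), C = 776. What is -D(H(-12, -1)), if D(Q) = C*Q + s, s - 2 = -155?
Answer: -6443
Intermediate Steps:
s = -153 (s = 2 - 155 = -153)
H(X, Y) = 17/2 (H(X, Y) = 8 - 4/(-8) = 8 - 4*(-1)/8 = 8 - 1*(-½) = 8 + ½ = 17/2)
D(Q) = -153 + 776*Q (D(Q) = 776*Q - 153 = -153 + 776*Q)
-D(H(-12, -1)) = -(-153 + 776*(17/2)) = -(-153 + 6596) = -1*6443 = -6443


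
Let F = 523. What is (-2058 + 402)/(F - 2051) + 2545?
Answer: 486302/191 ≈ 2546.1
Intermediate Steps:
(-2058 + 402)/(F - 2051) + 2545 = (-2058 + 402)/(523 - 2051) + 2545 = -1656/(-1528) + 2545 = -1656*(-1/1528) + 2545 = 207/191 + 2545 = 486302/191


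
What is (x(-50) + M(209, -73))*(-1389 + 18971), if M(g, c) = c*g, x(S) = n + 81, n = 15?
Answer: -266560702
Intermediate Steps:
x(S) = 96 (x(S) = 15 + 81 = 96)
(x(-50) + M(209, -73))*(-1389 + 18971) = (96 - 73*209)*(-1389 + 18971) = (96 - 15257)*17582 = -15161*17582 = -266560702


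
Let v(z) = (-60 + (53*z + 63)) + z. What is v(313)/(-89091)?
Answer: -5635/29697 ≈ -0.18975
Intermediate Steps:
v(z) = 3 + 54*z (v(z) = (-60 + (63 + 53*z)) + z = (3 + 53*z) + z = 3 + 54*z)
v(313)/(-89091) = (3 + 54*313)/(-89091) = (3 + 16902)*(-1/89091) = 16905*(-1/89091) = -5635/29697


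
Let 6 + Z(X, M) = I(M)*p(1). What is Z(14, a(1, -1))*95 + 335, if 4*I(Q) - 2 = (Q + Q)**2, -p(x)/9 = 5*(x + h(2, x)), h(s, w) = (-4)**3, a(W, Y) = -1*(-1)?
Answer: 807505/2 ≈ 4.0375e+5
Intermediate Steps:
a(W, Y) = 1
h(s, w) = -64
p(x) = 2880 - 45*x (p(x) = -45*(x - 64) = -45*(-64 + x) = -9*(-320 + 5*x) = 2880 - 45*x)
I(Q) = 1/2 + Q**2 (I(Q) = 1/2 + (Q + Q)**2/4 = 1/2 + (2*Q)**2/4 = 1/2 + (4*Q**2)/4 = 1/2 + Q**2)
Z(X, M) = 2823/2 + 2835*M**2 (Z(X, M) = -6 + (1/2 + M**2)*(2880 - 45*1) = -6 + (1/2 + M**2)*(2880 - 45) = -6 + (1/2 + M**2)*2835 = -6 + (2835/2 + 2835*M**2) = 2823/2 + 2835*M**2)
Z(14, a(1, -1))*95 + 335 = (2823/2 + 2835*1**2)*95 + 335 = (2823/2 + 2835*1)*95 + 335 = (2823/2 + 2835)*95 + 335 = (8493/2)*95 + 335 = 806835/2 + 335 = 807505/2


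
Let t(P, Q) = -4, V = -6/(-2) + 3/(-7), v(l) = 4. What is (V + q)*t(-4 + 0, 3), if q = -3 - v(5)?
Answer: 124/7 ≈ 17.714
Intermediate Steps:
V = 18/7 (V = -6*(-1/2) + 3*(-1/7) = 3 - 3/7 = 18/7 ≈ 2.5714)
q = -7 (q = -3 - 1*4 = -3 - 4 = -7)
(V + q)*t(-4 + 0, 3) = (18/7 - 7)*(-4) = -31/7*(-4) = 124/7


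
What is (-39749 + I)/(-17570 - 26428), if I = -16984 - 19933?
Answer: 38333/21999 ≈ 1.7425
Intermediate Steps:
I = -36917
(-39749 + I)/(-17570 - 26428) = (-39749 - 36917)/(-17570 - 26428) = -76666/(-43998) = -76666*(-1/43998) = 38333/21999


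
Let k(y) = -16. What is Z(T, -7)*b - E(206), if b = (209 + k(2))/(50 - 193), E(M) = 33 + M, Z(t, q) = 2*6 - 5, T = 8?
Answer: -35528/143 ≈ -248.45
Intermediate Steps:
Z(t, q) = 7 (Z(t, q) = 12 - 5 = 7)
b = -193/143 (b = (209 - 16)/(50 - 193) = 193/(-143) = 193*(-1/143) = -193/143 ≈ -1.3496)
Z(T, -7)*b - E(206) = 7*(-193/143) - (33 + 206) = -1351/143 - 1*239 = -1351/143 - 239 = -35528/143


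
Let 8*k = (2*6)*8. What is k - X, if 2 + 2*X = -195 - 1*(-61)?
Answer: 80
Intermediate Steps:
k = 12 (k = ((2*6)*8)/8 = (12*8)/8 = (⅛)*96 = 12)
X = -68 (X = -1 + (-195 - 1*(-61))/2 = -1 + (-195 + 61)/2 = -1 + (½)*(-134) = -1 - 67 = -68)
k - X = 12 - 1*(-68) = 12 + 68 = 80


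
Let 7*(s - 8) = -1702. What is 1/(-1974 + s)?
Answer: -7/15464 ≈ -0.00045266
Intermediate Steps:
s = -1646/7 (s = 8 + (⅐)*(-1702) = 8 - 1702/7 = -1646/7 ≈ -235.14)
1/(-1974 + s) = 1/(-1974 - 1646/7) = 1/(-15464/7) = -7/15464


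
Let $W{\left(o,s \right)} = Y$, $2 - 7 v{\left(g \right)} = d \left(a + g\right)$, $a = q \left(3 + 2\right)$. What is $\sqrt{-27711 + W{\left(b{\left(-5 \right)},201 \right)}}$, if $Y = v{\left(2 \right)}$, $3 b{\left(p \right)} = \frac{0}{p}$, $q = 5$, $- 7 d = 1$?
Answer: $\frac{i \sqrt{1357798}}{7} \approx 166.46 i$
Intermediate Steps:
$d = - \frac{1}{7}$ ($d = \left(- \frac{1}{7}\right) 1 = - \frac{1}{7} \approx -0.14286$)
$b{\left(p \right)} = 0$ ($b{\left(p \right)} = \frac{0 \frac{1}{p}}{3} = \frac{1}{3} \cdot 0 = 0$)
$a = 25$ ($a = 5 \left(3 + 2\right) = 5 \cdot 5 = 25$)
$v{\left(g \right)} = \frac{39}{49} + \frac{g}{49}$ ($v{\left(g \right)} = \frac{2}{7} - \frac{\left(- \frac{1}{7}\right) \left(25 + g\right)}{7} = \frac{2}{7} - \frac{- \frac{25}{7} - \frac{g}{7}}{7} = \frac{2}{7} + \left(\frac{25}{49} + \frac{g}{49}\right) = \frac{39}{49} + \frac{g}{49}$)
$Y = \frac{41}{49}$ ($Y = \frac{39}{49} + \frac{1}{49} \cdot 2 = \frac{39}{49} + \frac{2}{49} = \frac{41}{49} \approx 0.83673$)
$W{\left(o,s \right)} = \frac{41}{49}$
$\sqrt{-27711 + W{\left(b{\left(-5 \right)},201 \right)}} = \sqrt{-27711 + \frac{41}{49}} = \sqrt{- \frac{1357798}{49}} = \frac{i \sqrt{1357798}}{7}$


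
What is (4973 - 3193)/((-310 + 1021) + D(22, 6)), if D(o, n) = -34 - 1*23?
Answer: 890/327 ≈ 2.7217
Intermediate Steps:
D(o, n) = -57 (D(o, n) = -34 - 23 = -57)
(4973 - 3193)/((-310 + 1021) + D(22, 6)) = (4973 - 3193)/((-310 + 1021) - 57) = 1780/(711 - 57) = 1780/654 = 1780*(1/654) = 890/327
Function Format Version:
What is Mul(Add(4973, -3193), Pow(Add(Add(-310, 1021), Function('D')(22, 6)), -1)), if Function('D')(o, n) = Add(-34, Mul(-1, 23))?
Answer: Rational(890, 327) ≈ 2.7217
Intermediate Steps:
Function('D')(o, n) = -57 (Function('D')(o, n) = Add(-34, -23) = -57)
Mul(Add(4973, -3193), Pow(Add(Add(-310, 1021), Function('D')(22, 6)), -1)) = Mul(Add(4973, -3193), Pow(Add(Add(-310, 1021), -57), -1)) = Mul(1780, Pow(Add(711, -57), -1)) = Mul(1780, Pow(654, -1)) = Mul(1780, Rational(1, 654)) = Rational(890, 327)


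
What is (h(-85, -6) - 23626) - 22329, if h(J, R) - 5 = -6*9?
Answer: -46004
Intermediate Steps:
h(J, R) = -49 (h(J, R) = 5 - 6*9 = 5 - 54 = -49)
(h(-85, -6) - 23626) - 22329 = (-49 - 23626) - 22329 = -23675 - 22329 = -46004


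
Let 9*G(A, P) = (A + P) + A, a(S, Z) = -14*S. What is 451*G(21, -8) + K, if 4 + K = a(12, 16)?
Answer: 13786/9 ≈ 1531.8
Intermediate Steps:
K = -172 (K = -4 - 14*12 = -4 - 168 = -172)
G(A, P) = P/9 + 2*A/9 (G(A, P) = ((A + P) + A)/9 = (P + 2*A)/9 = P/9 + 2*A/9)
451*G(21, -8) + K = 451*((⅑)*(-8) + (2/9)*21) - 172 = 451*(-8/9 + 14/3) - 172 = 451*(34/9) - 172 = 15334/9 - 172 = 13786/9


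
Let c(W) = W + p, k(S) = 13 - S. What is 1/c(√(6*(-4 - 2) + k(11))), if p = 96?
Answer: 48/4625 - I*√34/9250 ≈ 0.010378 - 0.00063037*I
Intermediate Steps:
c(W) = 96 + W (c(W) = W + 96 = 96 + W)
1/c(√(6*(-4 - 2) + k(11))) = 1/(96 + √(6*(-4 - 2) + (13 - 1*11))) = 1/(96 + √(6*(-6) + (13 - 11))) = 1/(96 + √(-36 + 2)) = 1/(96 + √(-34)) = 1/(96 + I*√34)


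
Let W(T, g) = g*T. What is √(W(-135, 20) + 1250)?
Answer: 5*I*√58 ≈ 38.079*I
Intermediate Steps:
W(T, g) = T*g
√(W(-135, 20) + 1250) = √(-135*20 + 1250) = √(-2700 + 1250) = √(-1450) = 5*I*√58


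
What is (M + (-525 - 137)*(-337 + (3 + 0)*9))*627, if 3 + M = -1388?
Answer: 127800783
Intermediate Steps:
M = -1391 (M = -3 - 1388 = -1391)
(M + (-525 - 137)*(-337 + (3 + 0)*9))*627 = (-1391 + (-525 - 137)*(-337 + (3 + 0)*9))*627 = (-1391 - 662*(-337 + 3*9))*627 = (-1391 - 662*(-337 + 27))*627 = (-1391 - 662*(-310))*627 = (-1391 + 205220)*627 = 203829*627 = 127800783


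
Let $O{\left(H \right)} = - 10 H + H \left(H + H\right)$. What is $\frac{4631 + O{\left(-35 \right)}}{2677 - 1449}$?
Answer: $\frac{7431}{1228} \approx 6.0513$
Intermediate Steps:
$O{\left(H \right)} = - 10 H + 2 H^{2}$ ($O{\left(H \right)} = - 10 H + H 2 H = - 10 H + 2 H^{2}$)
$\frac{4631 + O{\left(-35 \right)}}{2677 - 1449} = \frac{4631 + 2 \left(-35\right) \left(-5 - 35\right)}{2677 - 1449} = \frac{4631 + 2 \left(-35\right) \left(-40\right)}{1228} = \left(4631 + 2800\right) \frac{1}{1228} = 7431 \cdot \frac{1}{1228} = \frac{7431}{1228}$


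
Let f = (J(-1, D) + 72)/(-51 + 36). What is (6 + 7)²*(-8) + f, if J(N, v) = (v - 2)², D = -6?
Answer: -20416/15 ≈ -1361.1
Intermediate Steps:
J(N, v) = (-2 + v)²
f = -136/15 (f = ((-2 - 6)² + 72)/(-51 + 36) = ((-8)² + 72)/(-15) = (64 + 72)*(-1/15) = 136*(-1/15) = -136/15 ≈ -9.0667)
(6 + 7)²*(-8) + f = (6 + 7)²*(-8) - 136/15 = 13²*(-8) - 136/15 = 169*(-8) - 136/15 = -1352 - 136/15 = -20416/15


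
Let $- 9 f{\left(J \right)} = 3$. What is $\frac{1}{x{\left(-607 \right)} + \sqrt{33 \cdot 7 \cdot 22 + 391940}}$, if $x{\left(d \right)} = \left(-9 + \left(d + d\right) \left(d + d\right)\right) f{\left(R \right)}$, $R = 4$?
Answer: $- \frac{4421361}{2172044548171} - \frac{9 \sqrt{397022}}{2172044548171} \approx -2.0382 \cdot 10^{-6}$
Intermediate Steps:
$f{\left(J \right)} = - \frac{1}{3}$ ($f{\left(J \right)} = \left(- \frac{1}{9}\right) 3 = - \frac{1}{3}$)
$x{\left(d \right)} = 3 - \frac{4 d^{2}}{3}$ ($x{\left(d \right)} = \left(-9 + \left(d + d\right) \left(d + d\right)\right) \left(- \frac{1}{3}\right) = \left(-9 + 2 d 2 d\right) \left(- \frac{1}{3}\right) = \left(-9 + 4 d^{2}\right) \left(- \frac{1}{3}\right) = 3 - \frac{4 d^{2}}{3}$)
$\frac{1}{x{\left(-607 \right)} + \sqrt{33 \cdot 7 \cdot 22 + 391940}} = \frac{1}{\left(3 - \frac{4 \left(-607\right)^{2}}{3}\right) + \sqrt{33 \cdot 7 \cdot 22 + 391940}} = \frac{1}{\left(3 - \frac{1473796}{3}\right) + \sqrt{231 \cdot 22 + 391940}} = \frac{1}{\left(3 - \frac{1473796}{3}\right) + \sqrt{5082 + 391940}} = \frac{1}{- \frac{1473787}{3} + \sqrt{397022}}$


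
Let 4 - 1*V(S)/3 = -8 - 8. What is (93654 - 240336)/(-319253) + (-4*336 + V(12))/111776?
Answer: 3996401595/8921205832 ≈ 0.44797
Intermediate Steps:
V(S) = 60 (V(S) = 12 - 3*(-8 - 8) = 12 - 3*(-16) = 12 + 48 = 60)
(93654 - 240336)/(-319253) + (-4*336 + V(12))/111776 = (93654 - 240336)/(-319253) + (-4*336 + 60)/111776 = -146682*(-1/319253) + (-1344 + 60)*(1/111776) = 146682/319253 - 1284*1/111776 = 146682/319253 - 321/27944 = 3996401595/8921205832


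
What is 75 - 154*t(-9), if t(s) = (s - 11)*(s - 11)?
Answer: -61525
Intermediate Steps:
t(s) = (-11 + s)² (t(s) = (-11 + s)*(-11 + s) = (-11 + s)²)
75 - 154*t(-9) = 75 - 154*(-11 - 9)² = 75 - 154*(-20)² = 75 - 154*400 = 75 - 61600 = -61525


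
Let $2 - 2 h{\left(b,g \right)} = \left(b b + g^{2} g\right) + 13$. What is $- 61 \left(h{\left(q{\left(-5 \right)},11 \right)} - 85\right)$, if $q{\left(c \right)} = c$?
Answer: $\frac{93757}{2} \approx 46879.0$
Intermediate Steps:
$h{\left(b,g \right)} = - \frac{11}{2} - \frac{b^{2}}{2} - \frac{g^{3}}{2}$ ($h{\left(b,g \right)} = 1 - \frac{\left(b b + g^{2} g\right) + 13}{2} = 1 - \frac{\left(b^{2} + g^{3}\right) + 13}{2} = 1 - \frac{13 + b^{2} + g^{3}}{2} = 1 - \left(\frac{13}{2} + \frac{b^{2}}{2} + \frac{g^{3}}{2}\right) = - \frac{11}{2} - \frac{b^{2}}{2} - \frac{g^{3}}{2}$)
$- 61 \left(h{\left(q{\left(-5 \right)},11 \right)} - 85\right) = - 61 \left(\left(- \frac{11}{2} - \frac{\left(-5\right)^{2}}{2} - \frac{11^{3}}{2}\right) - 85\right) = - 61 \left(\left(- \frac{11}{2} - \frac{25}{2} - \frac{1331}{2}\right) - 85\right) = - 61 \left(- \frac{1367}{2} - 85\right) = \left(-61\right) \left(- \frac{1537}{2}\right) = \frac{93757}{2}$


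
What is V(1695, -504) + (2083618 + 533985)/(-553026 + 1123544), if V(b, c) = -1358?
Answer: -772145841/570518 ≈ -1353.4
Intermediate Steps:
V(1695, -504) + (2083618 + 533985)/(-553026 + 1123544) = -1358 + (2083618 + 533985)/(-553026 + 1123544) = -1358 + 2617603/570518 = -772145841/570518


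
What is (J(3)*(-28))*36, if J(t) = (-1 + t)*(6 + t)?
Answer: -18144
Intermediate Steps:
(J(3)*(-28))*36 = ((-6 + 3² + 5*3)*(-28))*36 = ((-6 + 9 + 15)*(-28))*36 = (18*(-28))*36 = -504*36 = -18144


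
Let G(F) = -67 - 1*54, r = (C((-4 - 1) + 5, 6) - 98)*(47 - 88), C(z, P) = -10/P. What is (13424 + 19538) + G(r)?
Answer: 32841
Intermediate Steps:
r = 12259/3 (r = (-10/6 - 98)*(47 - 88) = (-10*⅙ - 98)*(-41) = (-5/3 - 98)*(-41) = -299/3*(-41) = 12259/3 ≈ 4086.3)
G(F) = -121 (G(F) = -67 - 54 = -121)
(13424 + 19538) + G(r) = (13424 + 19538) - 121 = 32962 - 121 = 32841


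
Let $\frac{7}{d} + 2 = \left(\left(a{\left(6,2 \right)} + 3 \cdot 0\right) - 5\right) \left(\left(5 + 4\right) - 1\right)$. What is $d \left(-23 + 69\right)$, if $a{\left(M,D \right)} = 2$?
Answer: $- \frac{161}{13} \approx -12.385$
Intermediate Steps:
$d = - \frac{7}{26}$ ($d = \frac{7}{-2 + \left(\left(2 + 3 \cdot 0\right) - 5\right) \left(\left(5 + 4\right) - 1\right)} = \frac{7}{-2 + \left(\left(2 + 0\right) - 5\right) \left(9 - 1\right)} = \frac{7}{-2 + \left(2 - 5\right) 8} = \frac{7}{-2 - 24} = \frac{7}{-26} = 7 \left(- \frac{1}{26}\right) = - \frac{7}{26} \approx -0.26923$)
$d \left(-23 + 69\right) = - \frac{7 \left(-23 + 69\right)}{26} = \left(- \frac{7}{26}\right) 46 = - \frac{161}{13}$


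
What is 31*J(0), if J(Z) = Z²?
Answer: 0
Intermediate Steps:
31*J(0) = 31*0² = 31*0 = 0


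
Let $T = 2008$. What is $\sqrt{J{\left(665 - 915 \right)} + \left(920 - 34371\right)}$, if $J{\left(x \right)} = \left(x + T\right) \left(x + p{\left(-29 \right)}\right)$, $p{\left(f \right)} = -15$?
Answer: $i \sqrt{499321} \approx 706.63 i$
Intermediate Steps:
$J{\left(x \right)} = \left(-15 + x\right) \left(2008 + x\right)$ ($J{\left(x \right)} = \left(x + 2008\right) \left(x - 15\right) = \left(2008 + x\right) \left(-15 + x\right) = \left(-15 + x\right) \left(2008 + x\right)$)
$\sqrt{J{\left(665 - 915 \right)} + \left(920 - 34371\right)} = \sqrt{\left(-30120 + \left(665 - 915\right)^{2} + 1993 \left(665 - 915\right)\right) + \left(920 - 34371\right)} = \sqrt{\left(-30120 + \left(-250\right)^{2} + 1993 \left(-250\right)\right) + \left(920 - 34371\right)} = \sqrt{\left(-30120 + 62500 - 498250\right) - 33451} = \sqrt{-465870 - 33451} = \sqrt{-499321} = i \sqrt{499321}$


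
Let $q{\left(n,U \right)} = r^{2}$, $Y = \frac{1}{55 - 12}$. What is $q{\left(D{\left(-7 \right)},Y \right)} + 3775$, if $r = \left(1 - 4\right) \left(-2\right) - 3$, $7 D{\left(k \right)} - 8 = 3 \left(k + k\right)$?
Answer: $3784$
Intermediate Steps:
$D{\left(k \right)} = \frac{8}{7} + \frac{6 k}{7}$ ($D{\left(k \right)} = \frac{8}{7} + \frac{3 \left(k + k\right)}{7} = \frac{8}{7} + \frac{3 \cdot 2 k}{7} = \frac{8}{7} + \frac{6 k}{7}$)
$Y = \frac{1}{43} \approx 0.023256$
$r = 3$ ($r = \left(-3\right) \left(-2\right) - 3 = 6 - 3 = 3$)
$q{\left(n,U \right)} = 9$ ($q{\left(n,U \right)} = 3^{2} = 9$)
$q{\left(D{\left(-7 \right)},Y \right)} + 3775 = 9 + 3775 = 3784$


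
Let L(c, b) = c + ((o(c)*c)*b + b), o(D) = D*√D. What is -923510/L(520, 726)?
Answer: 287673365/5009910509260411871 - 90647308752000*√130/5009910509260411871 ≈ -0.00020630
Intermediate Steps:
o(D) = D^(3/2)
L(c, b) = b + c + b*c^(5/2) (L(c, b) = c + ((c^(3/2)*c)*b + b) = c + (c^(5/2)*b + b) = c + (b*c^(5/2) + b) = c + (b + b*c^(5/2)) = b + c + b*c^(5/2))
-923510/L(520, 726) = -923510/(726 + 520 + 726*520^(5/2)) = -923510/(726 + 520 + 726*(540800*√130)) = -923510/(726 + 520 + 392620800*√130) = -923510/(1246 + 392620800*√130)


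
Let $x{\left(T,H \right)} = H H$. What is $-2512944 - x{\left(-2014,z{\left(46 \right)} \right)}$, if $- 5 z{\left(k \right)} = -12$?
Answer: $- \frac{62823744}{25} \approx -2.5129 \cdot 10^{6}$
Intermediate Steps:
$z{\left(k \right)} = \frac{12}{5}$ ($z{\left(k \right)} = \left(- \frac{1}{5}\right) \left(-12\right) = \frac{12}{5}$)
$x{\left(T,H \right)} = H^{2}$
$-2512944 - x{\left(-2014,z{\left(46 \right)} \right)} = -2512944 - \left(\frac{12}{5}\right)^{2} = -2512944 - \frac{144}{25} = - \frac{62823744}{25}$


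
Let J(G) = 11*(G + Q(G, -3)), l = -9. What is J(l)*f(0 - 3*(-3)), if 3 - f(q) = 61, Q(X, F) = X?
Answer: 11484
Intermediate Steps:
f(q) = -58 (f(q) = 3 - 1*61 = 3 - 61 = -58)
J(G) = 22*G (J(G) = 11*(G + G) = 11*(2*G) = 22*G)
J(l)*f(0 - 3*(-3)) = (22*(-9))*(-58) = -198*(-58) = 11484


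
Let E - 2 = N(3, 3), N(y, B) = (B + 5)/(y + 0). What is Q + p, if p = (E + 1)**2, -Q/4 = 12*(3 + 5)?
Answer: -3167/9 ≈ -351.89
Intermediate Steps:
Q = -384 (Q = -48*(3 + 5) = -48*8 = -4*96 = -384)
N(y, B) = (5 + B)/y
E = 14/3 (E = 2 + (5 + 3)/3 = 2 + (1/3)*8 = 2 + 8/3 = 14/3 ≈ 4.6667)
p = 289/9 (p = (14/3 + 1)**2 = (17/3)**2 = 289/9 ≈ 32.111)
Q + p = -384 + 289/9 = -3167/9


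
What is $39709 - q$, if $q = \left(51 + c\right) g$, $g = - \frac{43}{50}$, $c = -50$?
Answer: $\frac{1985493}{50} \approx 39710.0$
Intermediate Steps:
$g = - \frac{43}{50}$ ($g = \left(-43\right) \frac{1}{50} = - \frac{43}{50} \approx -0.86$)
$q = - \frac{43}{50}$ ($q = \left(51 - 50\right) \left(- \frac{43}{50}\right) = 1 \left(- \frac{43}{50}\right) = - \frac{43}{50} \approx -0.86$)
$39709 - q = 39709 - - \frac{43}{50} = 39709 + \frac{43}{50} = \frac{1985493}{50}$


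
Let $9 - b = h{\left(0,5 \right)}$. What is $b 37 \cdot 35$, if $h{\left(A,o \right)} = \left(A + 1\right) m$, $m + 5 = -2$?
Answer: $20720$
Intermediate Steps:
$m = -7$ ($m = -5 - 2 = -7$)
$h{\left(A,o \right)} = -7 - 7 A$ ($h{\left(A,o \right)} = \left(A + 1\right) \left(-7\right) = \left(1 + A\right) \left(-7\right) = -7 - 7 A$)
$b = 16$ ($b = 9 - \left(-7 - 0\right) = 9 - \left(-7 + 0\right) = 9 - -7 = 9 + 7 = 16$)
$b 37 \cdot 35 = 16 \cdot 37 \cdot 35 = 592 \cdot 35 = 20720$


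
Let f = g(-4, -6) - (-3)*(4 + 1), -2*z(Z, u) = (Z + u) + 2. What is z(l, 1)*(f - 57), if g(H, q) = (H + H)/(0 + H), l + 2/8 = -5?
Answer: -45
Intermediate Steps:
l = -21/4 (l = -¼ - 5 = -21/4 ≈ -5.2500)
g(H, q) = 2 (g(H, q) = (2*H)/H = 2)
z(Z, u) = -1 - Z/2 - u/2 (z(Z, u) = -((Z + u) + 2)/2 = -(2 + Z + u)/2 = -1 - Z/2 - u/2)
f = 17 (f = 2 - (-3)*(4 + 1) = 2 - (-3)*5 = 2 - 1*(-15) = 2 + 15 = 17)
z(l, 1)*(f - 57) = (-1 - ½*(-21/4) - ½*1)*(17 - 57) = (-1 + 21/8 - ½)*(-40) = (9/8)*(-40) = -45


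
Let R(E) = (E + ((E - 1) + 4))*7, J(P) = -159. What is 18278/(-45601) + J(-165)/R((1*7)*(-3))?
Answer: 753555/4149691 ≈ 0.18159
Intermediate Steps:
R(E) = 21 + 14*E (R(E) = (E + ((-1 + E) + 4))*7 = (E + (3 + E))*7 = (3 + 2*E)*7 = 21 + 14*E)
18278/(-45601) + J(-165)/R((1*7)*(-3)) = 18278/(-45601) - 159/(21 + 14*((1*7)*(-3))) = 18278*(-1/45601) - 159/(21 + 14*(7*(-3))) = -18278/45601 - 159/(21 + 14*(-21)) = -18278/45601 - 159/(21 - 294) = -18278/45601 - 159/(-273) = -18278/45601 - 159*(-1/273) = -18278/45601 + 53/91 = 753555/4149691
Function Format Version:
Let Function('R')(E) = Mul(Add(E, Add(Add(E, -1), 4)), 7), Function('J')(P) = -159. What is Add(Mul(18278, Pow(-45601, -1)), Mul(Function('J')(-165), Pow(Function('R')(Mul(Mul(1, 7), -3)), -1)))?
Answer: Rational(753555, 4149691) ≈ 0.18159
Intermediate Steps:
Function('R')(E) = Add(21, Mul(14, E)) (Function('R')(E) = Mul(Add(E, Add(Add(-1, E), 4)), 7) = Mul(Add(E, Add(3, E)), 7) = Mul(Add(3, Mul(2, E)), 7) = Add(21, Mul(14, E)))
Add(Mul(18278, Pow(-45601, -1)), Mul(Function('J')(-165), Pow(Function('R')(Mul(Mul(1, 7), -3)), -1))) = Add(Mul(18278, Pow(-45601, -1)), Mul(-159, Pow(Add(21, Mul(14, Mul(Mul(1, 7), -3))), -1))) = Add(Mul(18278, Rational(-1, 45601)), Mul(-159, Pow(Add(21, Mul(14, Mul(7, -3))), -1))) = Add(Rational(-18278, 45601), Mul(-159, Pow(Add(21, Mul(14, -21)), -1))) = Add(Rational(-18278, 45601), Mul(-159, Pow(Add(21, -294), -1))) = Add(Rational(-18278, 45601), Mul(-159, Pow(-273, -1))) = Add(Rational(-18278, 45601), Mul(-159, Rational(-1, 273))) = Add(Rational(-18278, 45601), Rational(53, 91)) = Rational(753555, 4149691)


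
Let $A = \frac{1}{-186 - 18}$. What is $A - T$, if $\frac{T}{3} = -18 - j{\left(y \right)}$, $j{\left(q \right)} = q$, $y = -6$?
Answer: $\frac{7343}{204} \approx 35.995$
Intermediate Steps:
$A = - \frac{1}{204}$ ($A = \frac{1}{-186 - 18} = \frac{1}{-204} = - \frac{1}{204} \approx -0.004902$)
$T = -36$ ($T = 3 \left(-18 - -6\right) = 3 \left(-18 + 6\right) = 3 \left(-12\right) = -36$)
$A - T = - \frac{1}{204} - -36 = - \frac{1}{204} + 36 = \frac{7343}{204}$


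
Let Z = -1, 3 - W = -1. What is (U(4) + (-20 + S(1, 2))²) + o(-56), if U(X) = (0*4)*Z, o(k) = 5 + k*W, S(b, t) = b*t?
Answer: 105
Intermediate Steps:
W = 4 (W = 3 - 1*(-1) = 3 + 1 = 4)
o(k) = 5 + 4*k (o(k) = 5 + k*4 = 5 + 4*k)
U(X) = 0 (U(X) = (0*4)*(-1) = 0*(-1) = 0)
(U(4) + (-20 + S(1, 2))²) + o(-56) = (0 + (-20 + 1*2)²) + (5 + 4*(-56)) = (0 + (-20 + 2)²) + (5 - 224) = (0 + (-18)²) - 219 = (0 + 324) - 219 = 324 - 219 = 105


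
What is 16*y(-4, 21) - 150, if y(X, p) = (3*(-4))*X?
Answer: 618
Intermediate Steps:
y(X, p) = -12*X
16*y(-4, 21) - 150 = 16*(-12*(-4)) - 150 = 16*48 - 150 = 768 - 150 = 618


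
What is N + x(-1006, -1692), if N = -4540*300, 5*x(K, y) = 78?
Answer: -6809922/5 ≈ -1.3620e+6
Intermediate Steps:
x(K, y) = 78/5 (x(K, y) = (⅕)*78 = 78/5)
N = -1362000
N + x(-1006, -1692) = -1362000 + 78/5 = -6809922/5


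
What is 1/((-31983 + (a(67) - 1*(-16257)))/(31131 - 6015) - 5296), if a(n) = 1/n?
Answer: -1682772/8913014153 ≈ -0.00018880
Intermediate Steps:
1/((-31983 + (a(67) - 1*(-16257)))/(31131 - 6015) - 5296) = 1/((-31983 + (1/67 - 1*(-16257)))/(31131 - 6015) - 5296) = 1/((-31983 + (1/67 + 16257))/25116 - 5296) = 1/((-31983 + 1089220/67)*(1/25116) - 5296) = 1/(-1053641/67*1/25116 - 5296) = 1/(-1053641/1682772 - 5296) = 1/(-8913014153/1682772) = -1682772/8913014153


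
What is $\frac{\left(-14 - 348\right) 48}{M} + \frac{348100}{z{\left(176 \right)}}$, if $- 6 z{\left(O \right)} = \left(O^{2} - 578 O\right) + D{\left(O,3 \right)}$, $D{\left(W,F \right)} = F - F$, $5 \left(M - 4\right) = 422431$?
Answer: $\frac{12169225345}{415128516} \approx 29.314$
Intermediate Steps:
$M = \frac{422451}{5}$ ($M = 4 + \frac{1}{5} \cdot 422431 = 4 + \frac{422431}{5} = \frac{422451}{5} \approx 84490.0$)
$D{\left(W,F \right)} = 0$
$z{\left(O \right)} = - \frac{O^{2}}{6} + \frac{289 O}{3}$ ($z{\left(O \right)} = - \frac{\left(O^{2} - 578 O\right) + 0}{6} = - \frac{O^{2} - 578 O}{6} = - \frac{O^{2}}{6} + \frac{289 O}{3}$)
$\frac{\left(-14 - 348\right) 48}{M} + \frac{348100}{z{\left(176 \right)}} = \frac{\left(-14 - 348\right) 48}{\frac{422451}{5}} + \frac{348100}{\frac{1}{6} \cdot 176 \left(578 - 176\right)} = \left(-362\right) 48 \cdot \frac{5}{422451} + \frac{348100}{\frac{1}{6} \cdot 176 \left(578 - 176\right)} = \left(-17376\right) \frac{5}{422451} + \frac{348100}{\frac{1}{6} \cdot 176 \cdot 402} = - \frac{28960}{140817} + \frac{348100}{11792} = - \frac{28960}{140817} + 348100 \cdot \frac{1}{11792} = - \frac{28960}{140817} + \frac{87025}{2948} = \frac{12169225345}{415128516}$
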